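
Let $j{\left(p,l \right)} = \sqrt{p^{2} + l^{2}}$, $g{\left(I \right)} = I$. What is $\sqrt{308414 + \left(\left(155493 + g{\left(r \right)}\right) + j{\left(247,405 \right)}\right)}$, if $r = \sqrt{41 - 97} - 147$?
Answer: $\sqrt{463760 + \sqrt{225034} + 2 i \sqrt{14}} \approx 681.35 + 0.005 i$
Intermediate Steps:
$r = -147 + 2 i \sqrt{14}$ ($r = \sqrt{-56} - 147 = 2 i \sqrt{14} - 147 = -147 + 2 i \sqrt{14} \approx -147.0 + 7.4833 i$)
$j{\left(p,l \right)} = \sqrt{l^{2} + p^{2}}$
$\sqrt{308414 + \left(\left(155493 + g{\left(r \right)}\right) + j{\left(247,405 \right)}\right)} = \sqrt{308414 + \left(\left(155493 - \left(147 - 2 i \sqrt{14}\right)\right) + \sqrt{405^{2} + 247^{2}}\right)} = \sqrt{308414 + \left(\left(155346 + 2 i \sqrt{14}\right) + \sqrt{164025 + 61009}\right)} = \sqrt{308414 + \left(\left(155346 + 2 i \sqrt{14}\right) + \sqrt{225034}\right)} = \sqrt{308414 + \left(155346 + \sqrt{225034} + 2 i \sqrt{14}\right)} = \sqrt{463760 + \sqrt{225034} + 2 i \sqrt{14}}$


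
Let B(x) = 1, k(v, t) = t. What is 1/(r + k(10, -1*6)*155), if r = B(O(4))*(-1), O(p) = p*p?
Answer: -1/931 ≈ -0.0010741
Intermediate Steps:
O(p) = p²
r = -1 (r = 1*(-1) = -1)
1/(r + k(10, -1*6)*155) = 1/(-1 - 1*6*155) = 1/(-1 - 6*155) = 1/(-1 - 930) = 1/(-931) = -1/931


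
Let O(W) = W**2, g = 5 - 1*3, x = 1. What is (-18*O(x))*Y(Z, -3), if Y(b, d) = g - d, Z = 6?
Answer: -90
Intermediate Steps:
g = 2 (g = 5 - 3 = 2)
Y(b, d) = 2 - d
(-18*O(x))*Y(Z, -3) = (-18*1**2)*(2 - 1*(-3)) = (-18*1)*(2 + 3) = -18*5 = -90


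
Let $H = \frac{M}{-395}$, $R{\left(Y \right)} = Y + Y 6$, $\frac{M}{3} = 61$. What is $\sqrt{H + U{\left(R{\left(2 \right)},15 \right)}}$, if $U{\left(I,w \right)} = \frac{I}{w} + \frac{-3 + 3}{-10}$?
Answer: $\frac{\sqrt{660045}}{1185} \approx 0.6856$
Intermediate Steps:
$M = 183$ ($M = 3 \cdot 61 = 183$)
$R{\left(Y \right)} = 7 Y$ ($R{\left(Y \right)} = Y + 6 Y = 7 Y$)
$U{\left(I,w \right)} = \frac{I}{w}$ ($U{\left(I,w \right)} = \frac{I}{w} + 0 \left(- \frac{1}{10}\right) = \frac{I}{w} + 0 = \frac{I}{w}$)
$H = - \frac{183}{395}$ ($H = \frac{183}{-395} = 183 \left(- \frac{1}{395}\right) = - \frac{183}{395} \approx -0.46329$)
$\sqrt{H + U{\left(R{\left(2 \right)},15 \right)}} = \sqrt{- \frac{183}{395} + \frac{7 \cdot 2}{15}} = \sqrt{- \frac{183}{395} + 14 \cdot \frac{1}{15}} = \sqrt{- \frac{183}{395} + \frac{14}{15}} = \sqrt{\frac{557}{1185}} = \frac{\sqrt{660045}}{1185}$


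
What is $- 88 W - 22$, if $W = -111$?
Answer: $9746$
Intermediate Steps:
$- 88 W - 22 = \left(-88\right) \left(-111\right) - 22 = 9768 - 22 = 9746$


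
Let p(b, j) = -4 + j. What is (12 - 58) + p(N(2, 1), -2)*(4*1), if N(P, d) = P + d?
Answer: -70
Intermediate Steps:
(12 - 58) + p(N(2, 1), -2)*(4*1) = (12 - 58) + (-4 - 2)*(4*1) = -46 - 6*4 = -46 - 24 = -70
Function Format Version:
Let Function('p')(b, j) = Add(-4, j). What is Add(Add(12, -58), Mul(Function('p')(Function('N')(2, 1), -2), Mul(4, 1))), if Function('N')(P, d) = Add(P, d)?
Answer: -70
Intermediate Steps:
Add(Add(12, -58), Mul(Function('p')(Function('N')(2, 1), -2), Mul(4, 1))) = Add(Add(12, -58), Mul(Add(-4, -2), Mul(4, 1))) = Add(-46, Mul(-6, 4)) = Add(-46, -24) = -70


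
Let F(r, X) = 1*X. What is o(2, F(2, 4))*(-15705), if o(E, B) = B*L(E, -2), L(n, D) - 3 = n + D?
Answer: -188460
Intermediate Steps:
F(r, X) = X
L(n, D) = 3 + D + n (L(n, D) = 3 + (n + D) = 3 + (D + n) = 3 + D + n)
o(E, B) = B*(1 + E) (o(E, B) = B*(3 - 2 + E) = B*(1 + E))
o(2, F(2, 4))*(-15705) = (4*(1 + 2))*(-15705) = (4*3)*(-15705) = 12*(-15705) = -188460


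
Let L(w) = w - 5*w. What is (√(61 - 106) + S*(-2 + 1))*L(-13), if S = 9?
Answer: -468 + 156*I*√5 ≈ -468.0 + 348.83*I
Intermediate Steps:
L(w) = -4*w
(√(61 - 106) + S*(-2 + 1))*L(-13) = (√(61 - 106) + 9*(-2 + 1))*(-4*(-13)) = (√(-45) + 9*(-1))*52 = (3*I*√5 - 9)*52 = (-9 + 3*I*√5)*52 = -468 + 156*I*√5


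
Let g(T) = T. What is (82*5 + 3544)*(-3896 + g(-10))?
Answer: -15444324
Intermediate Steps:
(82*5 + 3544)*(-3896 + g(-10)) = (82*5 + 3544)*(-3896 - 10) = (410 + 3544)*(-3906) = 3954*(-3906) = -15444324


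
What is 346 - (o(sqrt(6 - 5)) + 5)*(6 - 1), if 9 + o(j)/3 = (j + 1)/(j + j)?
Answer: 441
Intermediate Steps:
o(j) = -27 + 3*(1 + j)/(2*j) (o(j) = -27 + 3*((j + 1)/(j + j)) = -27 + 3*((1 + j)/((2*j))) = -27 + 3*((1 + j)*(1/(2*j))) = -27 + 3*((1 + j)/(2*j)) = -27 + 3*(1 + j)/(2*j))
346 - (o(sqrt(6 - 5)) + 5)*(6 - 1) = 346 - (3*(1 - 17*sqrt(6 - 5))/(2*(sqrt(6 - 5))) + 5)*(6 - 1) = 346 - (3*(1 - 17*sqrt(1))/(2*(sqrt(1))) + 5)*5 = 346 - ((3/2)*(1 - 17*1)/1 + 5)*5 = 346 - ((3/2)*1*(1 - 17) + 5)*5 = 346 - ((3/2)*1*(-16) + 5)*5 = 346 - (-24 + 5)*5 = 346 - (-19)*5 = 346 - 1*(-95) = 346 + 95 = 441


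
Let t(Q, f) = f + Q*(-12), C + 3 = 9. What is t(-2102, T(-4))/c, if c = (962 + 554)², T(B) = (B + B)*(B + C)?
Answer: 3151/287282 ≈ 0.010968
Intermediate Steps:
C = 6 (C = -3 + 9 = 6)
T(B) = 2*B*(6 + B) (T(B) = (B + B)*(B + 6) = (2*B)*(6 + B) = 2*B*(6 + B))
c = 2298256 (c = 1516² = 2298256)
t(Q, f) = f - 12*Q
t(-2102, T(-4))/c = (2*(-4)*(6 - 4) - 12*(-2102))/2298256 = (2*(-4)*2 + 25224)*(1/2298256) = (-16 + 25224)*(1/2298256) = 25208*(1/2298256) = 3151/287282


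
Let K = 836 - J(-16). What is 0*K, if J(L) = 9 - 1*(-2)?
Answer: 0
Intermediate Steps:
J(L) = 11 (J(L) = 9 + 2 = 11)
K = 825 (K = 836 - 1*11 = 836 - 11 = 825)
0*K = 0*825 = 0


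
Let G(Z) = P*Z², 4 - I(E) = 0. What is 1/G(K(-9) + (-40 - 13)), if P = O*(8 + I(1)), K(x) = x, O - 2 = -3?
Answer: -1/46128 ≈ -2.1679e-5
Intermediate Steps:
O = -1 (O = 2 - 3 = -1)
I(E) = 4 (I(E) = 4 - 1*0 = 4 + 0 = 4)
P = -12 (P = -(8 + 4) = -1*12 = -12)
G(Z) = -12*Z²
1/G(K(-9) + (-40 - 13)) = 1/(-12*(-9 + (-40 - 13))²) = 1/(-12*(-9 - 53)²) = 1/(-12*(-62)²) = 1/(-12*3844) = 1/(-46128) = -1/46128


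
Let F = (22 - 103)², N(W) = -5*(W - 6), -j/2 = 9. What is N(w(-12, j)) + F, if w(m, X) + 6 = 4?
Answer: 6601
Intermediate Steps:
j = -18 (j = -2*9 = -18)
w(m, X) = -2 (w(m, X) = -6 + 4 = -2)
N(W) = 30 - 5*W (N(W) = -5*(-6 + W) = 30 - 5*W)
F = 6561 (F = (-81)² = 6561)
N(w(-12, j)) + F = (30 - 5*(-2)) + 6561 = (30 + 10) + 6561 = 40 + 6561 = 6601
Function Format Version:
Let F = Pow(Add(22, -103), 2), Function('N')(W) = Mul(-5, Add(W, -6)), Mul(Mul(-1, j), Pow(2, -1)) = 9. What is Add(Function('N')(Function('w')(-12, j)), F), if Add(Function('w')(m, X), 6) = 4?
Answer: 6601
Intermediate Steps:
j = -18 (j = Mul(-2, 9) = -18)
Function('w')(m, X) = -2 (Function('w')(m, X) = Add(-6, 4) = -2)
Function('N')(W) = Add(30, Mul(-5, W)) (Function('N')(W) = Mul(-5, Add(-6, W)) = Add(30, Mul(-5, W)))
F = 6561 (F = Pow(-81, 2) = 6561)
Add(Function('N')(Function('w')(-12, j)), F) = Add(Add(30, Mul(-5, -2)), 6561) = Add(Add(30, 10), 6561) = Add(40, 6561) = 6601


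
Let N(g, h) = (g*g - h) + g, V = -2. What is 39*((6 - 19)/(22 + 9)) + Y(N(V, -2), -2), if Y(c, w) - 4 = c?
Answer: -259/31 ≈ -8.3548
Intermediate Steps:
N(g, h) = g + g² - h (N(g, h) = (g² - h) + g = g + g² - h)
Y(c, w) = 4 + c
39*((6 - 19)/(22 + 9)) + Y(N(V, -2), -2) = 39*((6 - 19)/(22 + 9)) + (4 + (-2 + (-2)² - 1*(-2))) = 39*(-13/31) + (4 + (-2 + 4 + 2)) = 39*(-13*1/31) + (4 + 4) = 39*(-13/31) + 8 = -507/31 + 8 = -259/31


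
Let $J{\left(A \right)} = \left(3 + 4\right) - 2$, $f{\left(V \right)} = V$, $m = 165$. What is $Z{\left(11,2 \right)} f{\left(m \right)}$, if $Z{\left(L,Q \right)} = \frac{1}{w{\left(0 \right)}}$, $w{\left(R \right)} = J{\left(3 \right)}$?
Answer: $33$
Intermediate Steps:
$J{\left(A \right)} = 5$ ($J{\left(A \right)} = 7 - 2 = 5$)
$w{\left(R \right)} = 5$
$Z{\left(L,Q \right)} = \frac{1}{5}$
$Z{\left(11,2 \right)} f{\left(m \right)} = \frac{1}{5} \cdot 165 = 33$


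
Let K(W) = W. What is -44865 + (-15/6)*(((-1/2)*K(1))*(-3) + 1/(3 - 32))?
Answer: -5204765/116 ≈ -44869.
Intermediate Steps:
-44865 + (-15/6)*(((-1/2)*K(1))*(-3) + 1/(3 - 32)) = -44865 + (-15/6)*((-1/2*1)*(-3) + 1/(3 - 32)) = -44865 + (-15*⅙)*((-1*½*1)*(-3) + 1/(-29)) = -44865 - 5*(-½*1*(-3) - 1/29)/2 = -44865 - 5*(-½*(-3) - 1/29)/2 = -44865 - 5*(3/2 - 1/29)/2 = -44865 - 5/2*85/58 = -44865 - 425/116 = -5204765/116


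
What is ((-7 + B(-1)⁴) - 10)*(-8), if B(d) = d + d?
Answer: 8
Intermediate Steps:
B(d) = 2*d
((-7 + B(-1)⁴) - 10)*(-8) = ((-7 + (2*(-1))⁴) - 10)*(-8) = ((-7 + (-2)⁴) - 10)*(-8) = ((-7 + 16) - 10)*(-8) = (9 - 10)*(-8) = -1*(-8) = 8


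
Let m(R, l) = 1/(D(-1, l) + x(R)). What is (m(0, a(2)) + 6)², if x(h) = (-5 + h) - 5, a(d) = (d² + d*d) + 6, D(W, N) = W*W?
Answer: 2809/81 ≈ 34.679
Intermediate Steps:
D(W, N) = W²
a(d) = 6 + 2*d² (a(d) = (d² + d²) + 6 = 2*d² + 6 = 6 + 2*d²)
x(h) = -10 + h
m(R, l) = 1/(-9 + R) (m(R, l) = 1/((-1)² + (-10 + R)) = 1/(1 + (-10 + R)) = 1/(-9 + R))
(m(0, a(2)) + 6)² = (1/(-9 + 0) + 6)² = (1/(-9) + 6)² = (-⅑ + 6)² = (53/9)² = 2809/81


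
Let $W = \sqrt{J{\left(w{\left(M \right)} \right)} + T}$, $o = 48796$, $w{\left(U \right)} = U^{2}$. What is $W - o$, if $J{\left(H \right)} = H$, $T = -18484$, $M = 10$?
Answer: $-48796 + 4 i \sqrt{1149} \approx -48796.0 + 135.59 i$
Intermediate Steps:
$W = 4 i \sqrt{1149}$ ($W = \sqrt{10^{2} - 18484} = \sqrt{100 - 18484} = \sqrt{-18384} = 4 i \sqrt{1149} \approx 135.59 i$)
$W - o = 4 i \sqrt{1149} - 48796 = -48796 + 4 i \sqrt{1149}$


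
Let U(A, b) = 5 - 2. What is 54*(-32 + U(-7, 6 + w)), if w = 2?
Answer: -1566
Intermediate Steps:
U(A, b) = 3
54*(-32 + U(-7, 6 + w)) = 54*(-32 + 3) = 54*(-29) = -1566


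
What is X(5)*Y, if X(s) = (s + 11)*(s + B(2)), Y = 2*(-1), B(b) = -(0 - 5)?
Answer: -320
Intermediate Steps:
B(b) = 5 (B(b) = -1*(-5) = 5)
Y = -2
X(s) = (5 + s)*(11 + s) (X(s) = (s + 11)*(s + 5) = (11 + s)*(5 + s) = (5 + s)*(11 + s))
X(5)*Y = (55 + 5² + 16*5)*(-2) = (55 + 25 + 80)*(-2) = 160*(-2) = -320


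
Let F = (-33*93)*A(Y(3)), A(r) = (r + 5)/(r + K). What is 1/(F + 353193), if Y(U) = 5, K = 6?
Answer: 1/350403 ≈ 2.8539e-6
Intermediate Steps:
A(r) = (5 + r)/(6 + r) (A(r) = (r + 5)/(r + 6) = (5 + r)/(6 + r))
F = -2790 (F = (-33*93)*((5 + 5)/(6 + 5)) = -3069*10/11 = -2790)
1/(F + 353193) = 1/(-2790 + 353193) = 1/350403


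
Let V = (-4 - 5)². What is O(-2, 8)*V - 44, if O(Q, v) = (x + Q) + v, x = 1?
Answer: 523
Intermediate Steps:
V = 81 (V = (-9)² = 81)
O(Q, v) = 1 + Q + v (O(Q, v) = (1 + Q) + v = 1 + Q + v)
O(-2, 8)*V - 44 = (1 - 2 + 8)*81 - 44 = 7*81 - 44 = 567 - 44 = 523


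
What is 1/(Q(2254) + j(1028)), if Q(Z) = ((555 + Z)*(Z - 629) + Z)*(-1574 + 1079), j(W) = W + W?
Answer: -1/2260603049 ≈ -4.4236e-10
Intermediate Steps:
j(W) = 2*W
Q(Z) = -495*Z - 495*(-629 + Z)*(555 + Z) (Q(Z) = ((555 + Z)*(-629 + Z) + Z)*(-495) = ((-629 + Z)*(555 + Z) + Z)*(-495) = (Z + (-629 + Z)*(555 + Z))*(-495) = -495*Z - 495*(-629 + Z)*(555 + Z))
1/(Q(2254) + j(1028)) = 1/((172802025 - 495*2254² + 36135*2254) + 2*1028) = 1/((172802025 - 495*5080516 + 81448290) + 2056) = 1/((172802025 - 2514855420 + 81448290) + 2056) = 1/(-2260605105 + 2056) = 1/(-2260603049) = -1/2260603049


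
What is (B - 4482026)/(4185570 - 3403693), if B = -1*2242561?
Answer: -6724587/781877 ≈ -8.6006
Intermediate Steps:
B = -2242561
(B - 4482026)/(4185570 - 3403693) = (-2242561 - 4482026)/(4185570 - 3403693) = -6724587/781877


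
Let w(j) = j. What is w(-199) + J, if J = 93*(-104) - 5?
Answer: -9876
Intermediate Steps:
J = -9677 (J = -9672 - 5 = -9677)
w(-199) + J = -199 - 9677 = -9876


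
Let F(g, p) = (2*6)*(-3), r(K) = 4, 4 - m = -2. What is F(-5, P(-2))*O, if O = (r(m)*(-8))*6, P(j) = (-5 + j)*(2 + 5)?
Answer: 6912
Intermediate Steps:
m = 6 (m = 4 - 1*(-2) = 4 + 2 = 6)
P(j) = -35 + 7*j (P(j) = (-5 + j)*7 = -35 + 7*j)
F(g, p) = -36 (F(g, p) = 12*(-3) = -36)
O = -192 (O = (4*(-8))*6 = -32*6 = -192)
F(-5, P(-2))*O = -36*(-192) = 6912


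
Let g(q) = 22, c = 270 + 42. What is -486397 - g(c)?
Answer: -486419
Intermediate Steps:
c = 312
-486397 - g(c) = -486397 - 1*22 = -486397 - 22 = -486419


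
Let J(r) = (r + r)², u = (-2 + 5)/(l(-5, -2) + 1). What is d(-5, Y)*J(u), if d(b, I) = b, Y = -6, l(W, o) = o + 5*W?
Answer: -45/169 ≈ -0.26627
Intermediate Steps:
u = -3/26 (u = (-2 + 5)/((-2 + 5*(-5)) + 1) = 3/((-2 - 25) + 1) = 3/(-27 + 1) = 3/(-26) = 3*(-1/26) = -3/26 ≈ -0.11538)
J(r) = 4*r² (J(r) = (2*r)² = 4*r²)
d(-5, Y)*J(u) = -20*(-3/26)² = -20*9/676 = -5*9/169 = -45/169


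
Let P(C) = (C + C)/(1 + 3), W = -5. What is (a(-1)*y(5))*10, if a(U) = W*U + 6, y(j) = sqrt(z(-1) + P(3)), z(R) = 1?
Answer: 55*sqrt(10) ≈ 173.93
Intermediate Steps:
P(C) = C/2 (P(C) = (2*C)/4 = (2*C)*(1/4) = C/2)
y(j) = sqrt(10)/2 (y(j) = sqrt(1 + (1/2)*3) = sqrt(1 + 3/2) = sqrt(5/2) = sqrt(10)/2)
a(U) = 6 - 5*U (a(U) = -5*U + 6 = 6 - 5*U)
(a(-1)*y(5))*10 = ((6 - 5*(-1))*(sqrt(10)/2))*10 = ((6 + 5)*(sqrt(10)/2))*10 = (11*(sqrt(10)/2))*10 = (11*sqrt(10)/2)*10 = 55*sqrt(10)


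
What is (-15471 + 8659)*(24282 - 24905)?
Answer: 4243876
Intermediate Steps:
(-15471 + 8659)*(24282 - 24905) = -6812*(-623) = 4243876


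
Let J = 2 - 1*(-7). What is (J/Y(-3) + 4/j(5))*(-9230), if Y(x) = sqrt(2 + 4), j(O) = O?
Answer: -7384 - 13845*sqrt(6) ≈ -41297.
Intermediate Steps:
J = 9 (J = 2 + 7 = 9)
Y(x) = sqrt(6)
(J/Y(-3) + 4/j(5))*(-9230) = (9/(sqrt(6)) + 4/5)*(-9230) = (9*(sqrt(6)/6) + 4*(1/5))*(-9230) = (3*sqrt(6)/2 + 4/5)*(-9230) = (4/5 + 3*sqrt(6)/2)*(-9230) = -7384 - 13845*sqrt(6)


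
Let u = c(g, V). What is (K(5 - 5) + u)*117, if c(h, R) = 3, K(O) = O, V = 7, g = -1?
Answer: 351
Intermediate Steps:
u = 3
(K(5 - 5) + u)*117 = ((5 - 5) + 3)*117 = (0 + 3)*117 = 3*117 = 351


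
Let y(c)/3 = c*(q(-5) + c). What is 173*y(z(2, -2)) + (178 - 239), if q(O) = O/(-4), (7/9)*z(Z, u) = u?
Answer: 166849/98 ≈ 1702.5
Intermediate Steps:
z(Z, u) = 9*u/7
q(O) = -O/4 (q(O) = O*(-¼) = -O/4)
y(c) = 3*c*(5/4 + c) (y(c) = 3*(c*(-¼*(-5) + c)) = 3*(c*(5/4 + c)) = 3*c*(5/4 + c))
173*y(z(2, -2)) + (178 - 239) = 173*(3*((9/7)*(-2))*(5 + 4*((9/7)*(-2)))/4) + (178 - 239) = 173*((¾)*(-18/7)*(5 + 4*(-18/7))) - 61 = 173*((¾)*(-18/7)*(5 - 72/7)) - 61 = 173*((¾)*(-18/7)*(-37/7)) - 61 = 173*(999/98) - 61 = 172827/98 - 61 = 166849/98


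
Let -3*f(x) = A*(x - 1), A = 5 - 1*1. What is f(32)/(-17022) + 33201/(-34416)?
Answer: -93954149/97638192 ≈ -0.96227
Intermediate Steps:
A = 4 (A = 5 - 1 = 4)
f(x) = 4/3 - 4*x/3 (f(x) = -4*(x - 1)/3 = -4*(-1 + x)/3 = -(-4 + 4*x)/3 = 4/3 - 4*x/3)
f(32)/(-17022) + 33201/(-34416) = (4/3 - 4/3*32)/(-17022) + 33201/(-34416) = (4/3 - 128/3)*(-1/17022) + 33201*(-1/34416) = -124/3*(-1/17022) - 3689/3824 = 62/25533 - 3689/3824 = -93954149/97638192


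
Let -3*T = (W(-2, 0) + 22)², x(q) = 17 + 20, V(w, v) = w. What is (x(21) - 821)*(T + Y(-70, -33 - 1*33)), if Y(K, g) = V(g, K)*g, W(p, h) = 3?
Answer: -9755312/3 ≈ -3.2518e+6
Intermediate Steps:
x(q) = 37
Y(K, g) = g² (Y(K, g) = g*g = g²)
T = -625/3 (T = -(3 + 22)²/3 = -⅓*25² = -⅓*625 = -625/3 ≈ -208.33)
(x(21) - 821)*(T + Y(-70, -33 - 1*33)) = (37 - 821)*(-625/3 + (-33 - 1*33)²) = -784*(-625/3 + (-33 - 33)²) = -784*(-625/3 + (-66)²) = -784*(-625/3 + 4356) = -784*12443/3 = -9755312/3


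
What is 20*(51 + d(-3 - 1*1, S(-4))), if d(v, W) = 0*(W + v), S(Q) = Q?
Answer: 1020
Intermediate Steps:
d(v, W) = 0
20*(51 + d(-3 - 1*1, S(-4))) = 20*(51 + 0) = 20*51 = 1020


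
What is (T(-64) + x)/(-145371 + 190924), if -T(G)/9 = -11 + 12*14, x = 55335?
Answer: 53922/45553 ≈ 1.1837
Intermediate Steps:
T(G) = -1413 (T(G) = -9*(-11 + 12*14) = -9*(-11 + 168) = -9*157 = -1413)
(T(-64) + x)/(-145371 + 190924) = (-1413 + 55335)/(-145371 + 190924) = 53922/45553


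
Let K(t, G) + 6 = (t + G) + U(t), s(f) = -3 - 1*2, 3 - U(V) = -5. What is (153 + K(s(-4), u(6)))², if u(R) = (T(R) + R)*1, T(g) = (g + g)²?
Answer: 90000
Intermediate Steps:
T(g) = 4*g² (T(g) = (2*g)² = 4*g²)
U(V) = 8 (U(V) = 3 - 1*(-5) = 3 + 5 = 8)
u(R) = R + 4*R² (u(R) = (4*R² + R)*1 = (R + 4*R²)*1 = R + 4*R²)
s(f) = -5 (s(f) = -3 - 2 = -5)
K(t, G) = 2 + G + t (K(t, G) = -6 + ((t + G) + 8) = -6 + ((G + t) + 8) = -6 + (8 + G + t) = 2 + G + t)
(153 + K(s(-4), u(6)))² = (153 + (2 + 6*(1 + 4*6) - 5))² = (153 + (2 + 6*(1 + 24) - 5))² = (153 + (2 + 6*25 - 5))² = (153 + (2 + 150 - 5))² = (153 + 147)² = 300² = 90000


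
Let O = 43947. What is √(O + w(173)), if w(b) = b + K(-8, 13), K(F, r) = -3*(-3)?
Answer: √44129 ≈ 210.07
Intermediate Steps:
K(F, r) = 9
w(b) = 9 + b (w(b) = b + 9 = 9 + b)
√(O + w(173)) = √(43947 + (9 + 173)) = √(43947 + 182) = √44129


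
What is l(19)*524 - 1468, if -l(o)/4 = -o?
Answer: 38356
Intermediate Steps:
l(o) = 4*o (l(o) = -(-4)*o = 4*o)
l(19)*524 - 1468 = (4*19)*524 - 1468 = 76*524 - 1468 = 39824 - 1468 = 38356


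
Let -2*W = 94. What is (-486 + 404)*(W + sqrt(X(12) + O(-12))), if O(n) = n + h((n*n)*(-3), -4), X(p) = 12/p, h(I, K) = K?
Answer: 3854 - 82*I*sqrt(15) ≈ 3854.0 - 317.58*I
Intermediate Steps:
W = -47 (W = -1/2*94 = -47)
O(n) = -4 + n (O(n) = n - 4 = -4 + n)
(-486 + 404)*(W + sqrt(X(12) + O(-12))) = (-486 + 404)*(-47 + sqrt(12/12 + (-4 - 12))) = -82*(-47 + sqrt(12*(1/12) - 16)) = -82*(-47 + sqrt(1 - 16)) = -82*(-47 + sqrt(-15)) = -82*(-47 + I*sqrt(15)) = 3854 - 82*I*sqrt(15)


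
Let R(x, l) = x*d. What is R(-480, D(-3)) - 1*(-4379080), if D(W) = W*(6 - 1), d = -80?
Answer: 4417480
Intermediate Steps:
D(W) = 5*W (D(W) = W*5 = 5*W)
R(x, l) = -80*x (R(x, l) = x*(-80) = -80*x)
R(-480, D(-3)) - 1*(-4379080) = -80*(-480) - 1*(-4379080) = 38400 + 4379080 = 4417480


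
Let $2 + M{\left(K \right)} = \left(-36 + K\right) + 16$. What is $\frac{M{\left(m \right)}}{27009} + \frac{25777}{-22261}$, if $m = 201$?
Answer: $- \frac{692226274}{601247349} \approx -1.1513$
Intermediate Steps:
$M{\left(K \right)} = -22 + K$ ($M{\left(K \right)} = -2 + \left(\left(-36 + K\right) + 16\right) = -2 + \left(-20 + K\right) = -22 + K$)
$\frac{M{\left(m \right)}}{27009} + \frac{25777}{-22261} = \frac{-22 + 201}{27009} + \frac{25777}{-22261} = 179 \cdot \frac{1}{27009} + 25777 \left(- \frac{1}{22261}\right) = \frac{179}{27009} - \frac{25777}{22261} = - \frac{692226274}{601247349}$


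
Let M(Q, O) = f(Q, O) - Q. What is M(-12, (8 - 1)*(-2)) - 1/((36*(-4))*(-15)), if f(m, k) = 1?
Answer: 28079/2160 ≈ 13.000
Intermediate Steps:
M(Q, O) = 1 - Q
M(-12, (8 - 1)*(-2)) - 1/((36*(-4))*(-15)) = (1 - 1*(-12)) - 1/((36*(-4))*(-15)) = (1 + 12) - 1/((-144*(-15))) = 13 - 1/2160 = 28079/2160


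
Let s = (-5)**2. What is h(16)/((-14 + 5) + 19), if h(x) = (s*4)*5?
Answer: 50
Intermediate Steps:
s = 25
h(x) = 500 (h(x) = (25*4)*5 = 100*5 = 500)
h(16)/((-14 + 5) + 19) = 500/((-14 + 5) + 19) = 500/(-9 + 19) = 500/10 = 500*(1/10) = 50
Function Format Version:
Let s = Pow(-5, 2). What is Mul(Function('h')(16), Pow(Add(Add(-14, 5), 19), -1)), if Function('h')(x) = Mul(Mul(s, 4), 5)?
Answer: 50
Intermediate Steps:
s = 25
Function('h')(x) = 500 (Function('h')(x) = Mul(Mul(25, 4), 5) = Mul(100, 5) = 500)
Mul(Function('h')(16), Pow(Add(Add(-14, 5), 19), -1)) = Mul(500, Pow(Add(Add(-14, 5), 19), -1)) = Mul(500, Pow(Add(-9, 19), -1)) = Mul(500, Pow(10, -1)) = Mul(500, Rational(1, 10)) = 50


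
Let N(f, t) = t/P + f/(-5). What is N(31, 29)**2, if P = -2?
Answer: 42849/100 ≈ 428.49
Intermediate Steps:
N(f, t) = -t/2 - f/5 (N(f, t) = t/(-2) + f/(-5) = t*(-1/2) + f*(-1/5) = -t/2 - f/5)
N(31, 29)**2 = (-1/2*29 - 1/5*31)**2 = (-29/2 - 31/5)**2 = (-207/10)**2 = 42849/100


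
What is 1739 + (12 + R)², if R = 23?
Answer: 2964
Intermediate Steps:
1739 + (12 + R)² = 1739 + (12 + 23)² = 1739 + 35² = 1739 + 1225 = 2964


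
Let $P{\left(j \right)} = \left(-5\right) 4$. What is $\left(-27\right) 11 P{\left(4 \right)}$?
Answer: $5940$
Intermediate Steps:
$P{\left(j \right)} = -20$
$\left(-27\right) 11 P{\left(4 \right)} = \left(-27\right) 11 \left(-20\right) = \left(-297\right) \left(-20\right) = 5940$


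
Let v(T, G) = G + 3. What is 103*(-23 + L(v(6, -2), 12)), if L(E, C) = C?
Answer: -1133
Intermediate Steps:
v(T, G) = 3 + G
103*(-23 + L(v(6, -2), 12)) = 103*(-23 + 12) = 103*(-11) = -1133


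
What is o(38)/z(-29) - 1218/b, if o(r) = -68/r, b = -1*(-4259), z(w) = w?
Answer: -526312/2346709 ≈ -0.22428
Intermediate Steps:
b = 4259
o(38)/z(-29) - 1218/b = -68/38/(-29) - 1218/4259 = -68*1/38*(-1/29) - 1218*1/4259 = -34/19*(-1/29) - 1218/4259 = 34/551 - 1218/4259 = -526312/2346709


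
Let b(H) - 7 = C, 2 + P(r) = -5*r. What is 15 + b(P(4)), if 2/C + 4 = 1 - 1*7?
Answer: 109/5 ≈ 21.800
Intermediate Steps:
C = -⅕ (C = 2/(-4 + (1 - 1*7)) = 2/(-4 + (1 - 7)) = 2/(-4 - 6) = 2/(-10) = 2*(-⅒) = -⅕ ≈ -0.20000)
P(r) = -2 - 5*r
b(H) = 34/5 (b(H) = 7 - ⅕ = 34/5)
15 + b(P(4)) = 15 + 34/5 = 109/5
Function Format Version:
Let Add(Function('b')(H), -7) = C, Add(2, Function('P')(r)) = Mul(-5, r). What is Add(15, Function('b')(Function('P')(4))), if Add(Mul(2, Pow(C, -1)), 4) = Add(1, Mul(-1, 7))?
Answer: Rational(109, 5) ≈ 21.800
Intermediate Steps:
C = Rational(-1, 5) (C = Mul(2, Pow(Add(-4, Add(1, Mul(-1, 7))), -1)) = Mul(2, Pow(Add(-4, Add(1, -7)), -1)) = Mul(2, Pow(Add(-4, -6), -1)) = Mul(2, Pow(-10, -1)) = Mul(2, Rational(-1, 10)) = Rational(-1, 5) ≈ -0.20000)
Function('P')(r) = Add(-2, Mul(-5, r))
Function('b')(H) = Rational(34, 5) (Function('b')(H) = Add(7, Rational(-1, 5)) = Rational(34, 5))
Add(15, Function('b')(Function('P')(4))) = Add(15, Rational(34, 5)) = Rational(109, 5)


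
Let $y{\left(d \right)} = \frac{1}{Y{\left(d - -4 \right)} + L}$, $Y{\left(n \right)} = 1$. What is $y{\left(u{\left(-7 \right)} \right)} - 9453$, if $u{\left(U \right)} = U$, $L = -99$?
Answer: $- \frac{926395}{98} \approx -9453.0$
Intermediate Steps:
$y{\left(d \right)} = - \frac{1}{98}$ ($y{\left(d \right)} = \frac{1}{1 - 99} = \frac{1}{-98} = - \frac{1}{98}$)
$y{\left(u{\left(-7 \right)} \right)} - 9453 = - \frac{1}{98} - 9453 = - \frac{926395}{98}$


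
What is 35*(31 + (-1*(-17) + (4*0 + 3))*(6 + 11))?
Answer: 12985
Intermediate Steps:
35*(31 + (-1*(-17) + (4*0 + 3))*(6 + 11)) = 35*(31 + (17 + (0 + 3))*17) = 35*(31 + (17 + 3)*17) = 35*(31 + 20*17) = 35*(31 + 340) = 35*371 = 12985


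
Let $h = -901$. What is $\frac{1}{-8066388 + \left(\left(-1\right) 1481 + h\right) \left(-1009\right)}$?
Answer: $- \frac{1}{5662950} \approx -1.7659 \cdot 10^{-7}$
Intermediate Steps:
$\frac{1}{-8066388 + \left(\left(-1\right) 1481 + h\right) \left(-1009\right)} = \frac{1}{-8066388 + \left(\left(-1\right) 1481 - 901\right) \left(-1009\right)} = \frac{1}{-8066388 + \left(-1481 - 901\right) \left(-1009\right)} = \frac{1}{-8066388 - -2403438} = \frac{1}{-8066388 + 2403438} = \frac{1}{-5662950} = - \frac{1}{5662950}$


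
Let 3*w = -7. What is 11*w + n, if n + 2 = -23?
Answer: -152/3 ≈ -50.667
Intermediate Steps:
n = -25 (n = -2 - 23 = -25)
w = -7/3 (w = (1/3)*(-7) = -7/3 ≈ -2.3333)
11*w + n = 11*(-7/3) - 25 = -77/3 - 25 = -152/3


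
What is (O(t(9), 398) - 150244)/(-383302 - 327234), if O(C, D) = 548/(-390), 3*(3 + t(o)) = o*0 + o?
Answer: 14648927/69277260 ≈ 0.21145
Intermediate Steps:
t(o) = -3 + o/3 (t(o) = -3 + (o*0 + o)/3 = -3 + (0 + o)/3 = -3 + o/3)
O(C, D) = -274/195 (O(C, D) = 548*(-1/390) = -274/195)
(O(t(9), 398) - 150244)/(-383302 - 327234) = (-274/195 - 150244)/(-383302 - 327234) = -29297854/195/(-710536) = -29297854/195*(-1/710536) = 14648927/69277260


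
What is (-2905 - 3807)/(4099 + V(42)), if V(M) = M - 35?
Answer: -3356/2053 ≈ -1.6347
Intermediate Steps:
V(M) = -35 + M
(-2905 - 3807)/(4099 + V(42)) = (-2905 - 3807)/(4099 + (-35 + 42)) = -6712/(4099 + 7) = -6712/4106 = -6712*1/4106 = -3356/2053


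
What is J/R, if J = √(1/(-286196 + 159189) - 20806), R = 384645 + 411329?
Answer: I*√335616968214501/101094269818 ≈ 0.00018122*I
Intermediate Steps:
R = 795974
J = I*√335616968214501/127007 (J = √(1/(-127007) - 20806) = √(-1/127007 - 20806) = √(-2642507643/127007) = I*√335616968214501/127007 ≈ 144.24*I)
J/R = (I*√335616968214501/127007)/795974 = (I*√335616968214501/127007)*(1/795974) = I*√335616968214501/101094269818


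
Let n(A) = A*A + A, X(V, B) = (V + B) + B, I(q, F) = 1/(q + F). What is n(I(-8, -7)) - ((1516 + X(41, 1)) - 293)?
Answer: -284864/225 ≈ -1266.1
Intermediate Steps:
I(q, F) = 1/(F + q)
X(V, B) = V + 2*B (X(V, B) = (B + V) + B = V + 2*B)
n(A) = A + A² (n(A) = A² + A = A + A²)
n(I(-8, -7)) - ((1516 + X(41, 1)) - 293) = (1 + 1/(-7 - 8))/(-7 - 8) - ((1516 + (41 + 2*1)) - 293) = (1 + 1/(-15))/(-15) - ((1516 + (41 + 2)) - 293) = -(1 - 1/15)/15 - ((1516 + 43) - 293) = -1/15*14/15 - (1559 - 293) = -14/225 - 1*1266 = -14/225 - 1266 = -284864/225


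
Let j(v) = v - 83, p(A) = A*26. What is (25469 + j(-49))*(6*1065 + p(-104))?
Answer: 93392182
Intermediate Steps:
p(A) = 26*A
j(v) = -83 + v
(25469 + j(-49))*(6*1065 + p(-104)) = (25469 + (-83 - 49))*(6*1065 + 26*(-104)) = (25469 - 132)*(6390 - 2704) = 25337*3686 = 93392182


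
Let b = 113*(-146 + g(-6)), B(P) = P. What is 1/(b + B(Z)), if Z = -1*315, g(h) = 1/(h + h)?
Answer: -12/201869 ≈ -5.9445e-5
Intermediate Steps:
g(h) = 1/(2*h)
Z = -315
b = -198089/12 (b = 113*(-146 + (½)/(-6)) = 113*(-146 + (½)*(-⅙)) = 113*(-146 - 1/12) = 113*(-1753/12) = -198089/12 ≈ -16507.)
1/(b + B(Z)) = 1/(-198089/12 - 315) = 1/(-201869/12) = -12/201869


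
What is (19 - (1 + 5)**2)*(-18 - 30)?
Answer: 816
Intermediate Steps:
(19 - (1 + 5)**2)*(-18 - 30) = (19 - 1*6**2)*(-48) = (19 - 1*36)*(-48) = (19 - 36)*(-48) = -17*(-48) = 816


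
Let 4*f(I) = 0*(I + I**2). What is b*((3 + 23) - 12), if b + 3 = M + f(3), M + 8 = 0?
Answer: -154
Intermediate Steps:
M = -8 (M = -8 + 0 = -8)
f(I) = 0 (f(I) = (0*(I + I**2))/4 = (1/4)*0 = 0)
b = -11 (b = -3 + (-8 + 0) = -3 - 8 = -11)
b*((3 + 23) - 12) = -11*((3 + 23) - 12) = -11*(26 - 12) = -11*14 = -154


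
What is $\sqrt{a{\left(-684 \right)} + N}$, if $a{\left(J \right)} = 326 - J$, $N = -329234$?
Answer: $4 i \sqrt{20514} \approx 572.91 i$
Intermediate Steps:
$\sqrt{a{\left(-684 \right)} + N} = \sqrt{\left(326 - -684\right) - 329234} = \sqrt{\left(326 + 684\right) - 329234} = \sqrt{1010 - 329234} = \sqrt{-328224} = 4 i \sqrt{20514}$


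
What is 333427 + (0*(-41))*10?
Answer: 333427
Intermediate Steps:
333427 + (0*(-41))*10 = 333427 + 0*10 = 333427 + 0 = 333427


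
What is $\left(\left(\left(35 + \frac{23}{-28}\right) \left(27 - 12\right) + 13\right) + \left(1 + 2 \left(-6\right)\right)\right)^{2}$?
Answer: $\frac{207676921}{784} \approx 2.6489 \cdot 10^{5}$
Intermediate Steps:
$\left(\left(\left(35 + \frac{23}{-28}\right) \left(27 - 12\right) + 13\right) + \left(1 + 2 \left(-6\right)\right)\right)^{2} = \left(\left(\left(35 + 23 \left(- \frac{1}{28}\right)\right) 15 + 13\right) + \left(1 - 12\right)\right)^{2} = \left(\left(\left(35 - \frac{23}{28}\right) 15 + 13\right) - 11\right)^{2} = \left(\left(\frac{957}{28} \cdot 15 + 13\right) - 11\right)^{2} = \left(\left(\frac{14355}{28} + 13\right) - 11\right)^{2} = \left(\frac{14719}{28} - 11\right)^{2} = \left(\frac{14411}{28}\right)^{2} = \frac{207676921}{784}$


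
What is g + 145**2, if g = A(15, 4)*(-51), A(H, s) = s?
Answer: 20821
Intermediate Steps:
g = -204 (g = 4*(-51) = -204)
g + 145**2 = -204 + 145**2 = -204 + 21025 = 20821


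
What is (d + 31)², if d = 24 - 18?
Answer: 1369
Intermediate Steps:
d = 6
(d + 31)² = (6 + 31)² = 37² = 1369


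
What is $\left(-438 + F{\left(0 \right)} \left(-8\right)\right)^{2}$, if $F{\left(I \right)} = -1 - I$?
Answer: $184900$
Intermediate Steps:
$\left(-438 + F{\left(0 \right)} \left(-8\right)\right)^{2} = \left(-438 + \left(-1 - 0\right) \left(-8\right)\right)^{2} = \left(-438 + \left(-1 + 0\right) \left(-8\right)\right)^{2} = \left(-438 - -8\right)^{2} = \left(-438 + 8\right)^{2} = \left(-430\right)^{2} = 184900$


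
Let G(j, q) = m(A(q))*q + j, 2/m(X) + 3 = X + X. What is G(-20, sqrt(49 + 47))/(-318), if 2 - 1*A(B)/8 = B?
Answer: 238886/3773865 + 116*sqrt(6)/3773865 ≈ 0.063375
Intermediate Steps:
A(B) = 16 - 8*B
m(X) = 2/(-3 + 2*X) (m(X) = 2/(-3 + (X + X)) = 2/(-3 + 2*X))
G(j, q) = j + 2*q/(29 - 16*q) (G(j, q) = (2/(-3 + 2*(16 - 8*q)))*q + j = (2/(-3 + (32 - 16*q)))*q + j = (2/(29 - 16*q))*q + j = 2*q/(29 - 16*q) + j = j + 2*q/(29 - 16*q))
G(-20, sqrt(49 + 47))/(-318) = ((-2*sqrt(49 + 47) - 20*(-29 + 16*sqrt(49 + 47)))/(-29 + 16*sqrt(49 + 47)))/(-318) = ((-8*sqrt(6) - 20*(-29 + 16*sqrt(96)))/(-29 + 16*sqrt(96)))*(-1/318) = ((-8*sqrt(6) - 20*(-29 + 16*(4*sqrt(6))))/(-29 + 16*(4*sqrt(6))))*(-1/318) = ((-8*sqrt(6) - 20*(-29 + 64*sqrt(6)))/(-29 + 64*sqrt(6)))*(-1/318) = ((-8*sqrt(6) + (580 - 1280*sqrt(6)))/(-29 + 64*sqrt(6)))*(-1/318) = ((580 - 1288*sqrt(6))/(-29 + 64*sqrt(6)))*(-1/318) = -(580 - 1288*sqrt(6))/(318*(-29 + 64*sqrt(6)))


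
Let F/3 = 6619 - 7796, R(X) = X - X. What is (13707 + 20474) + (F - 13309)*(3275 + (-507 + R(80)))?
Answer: -46578939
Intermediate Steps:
R(X) = 0
F = -3531 (F = 3*(6619 - 7796) = 3*(-1177) = -3531)
(13707 + 20474) + (F - 13309)*(3275 + (-507 + R(80))) = (13707 + 20474) + (-3531 - 13309)*(3275 + (-507 + 0)) = 34181 - 16840*(3275 - 507) = 34181 - 16840*2768 = 34181 - 46613120 = -46578939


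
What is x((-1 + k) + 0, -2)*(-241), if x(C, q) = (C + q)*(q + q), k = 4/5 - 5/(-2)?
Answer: 1446/5 ≈ 289.20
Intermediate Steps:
k = 33/10 (k = 4*(⅕) - 5*(-½) = ⅘ + 5/2 = 33/10 ≈ 3.3000)
x(C, q) = 2*q*(C + q) (x(C, q) = (C + q)*(2*q) = 2*q*(C + q))
x((-1 + k) + 0, -2)*(-241) = (2*(-2)*(((-1 + 33/10) + 0) - 2))*(-241) = (2*(-2)*((23/10 + 0) - 2))*(-241) = (2*(-2)*(23/10 - 2))*(-241) = (2*(-2)*(3/10))*(-241) = -6/5*(-241) = 1446/5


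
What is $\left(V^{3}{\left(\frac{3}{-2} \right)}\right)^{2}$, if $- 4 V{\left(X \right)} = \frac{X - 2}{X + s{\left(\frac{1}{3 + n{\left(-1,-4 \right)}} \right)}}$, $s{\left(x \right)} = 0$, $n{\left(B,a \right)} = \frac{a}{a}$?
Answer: $\frac{117649}{2985984} \approx 0.0394$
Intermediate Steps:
$n{\left(B,a \right)} = 1$
$V{\left(X \right)} = - \frac{-2 + X}{4 X}$ ($V{\left(X \right)} = - \frac{\left(X - 2\right) \frac{1}{X + 0}}{4} = - \frac{\left(-2 + X\right) \frac{1}{X}}{4} = - \frac{\frac{1}{X} \left(-2 + X\right)}{4} = - \frac{-2 + X}{4 X}$)
$\left(V^{3}{\left(\frac{3}{-2} \right)}\right)^{2} = \left(\left(\frac{2 - \frac{3}{-2}}{4 \frac{3}{-2}}\right)^{3}\right)^{2} = \left(\left(\frac{2 - 3 \left(- \frac{1}{2}\right)}{4 \cdot 3 \left(- \frac{1}{2}\right)}\right)^{3}\right)^{2} = \left(\left(\frac{2 - - \frac{3}{2}}{4 \left(- \frac{3}{2}\right)}\right)^{3}\right)^{2} = \left(\left(\frac{1}{4} \left(- \frac{2}{3}\right) \left(2 + \frac{3}{2}\right)\right)^{3}\right)^{2} = \left(\left(\frac{1}{4} \left(- \frac{2}{3}\right) \frac{7}{2}\right)^{3}\right)^{2} = \left(\left(- \frac{7}{12}\right)^{3}\right)^{2} = \left(- \frac{343}{1728}\right)^{2} = \frac{117649}{2985984}$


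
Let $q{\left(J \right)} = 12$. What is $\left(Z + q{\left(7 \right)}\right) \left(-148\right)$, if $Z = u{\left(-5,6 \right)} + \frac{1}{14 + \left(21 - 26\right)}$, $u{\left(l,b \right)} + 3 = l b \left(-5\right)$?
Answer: $- \frac{211936}{9} \approx -23548.0$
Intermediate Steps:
$u{\left(l,b \right)} = -3 - 5 b l$ ($u{\left(l,b \right)} = -3 + l b \left(-5\right) = -3 + b l \left(-5\right) = -3 - 5 b l$)
$Z = \frac{1324}{9}$ ($Z = \left(-3 - 30 \left(-5\right)\right) + \frac{1}{14 + \left(21 - 26\right)} = \left(-3 + 150\right) + \frac{1}{14 + \left(21 - 26\right)} = 147 + \frac{1}{14 - 5} = 147 + \frac{1}{9} = \frac{1324}{9} \approx 147.11$)
$\left(Z + q{\left(7 \right)}\right) \left(-148\right) = \left(\frac{1324}{9} + 12\right) \left(-148\right) = \frac{1432}{9} \left(-148\right) = - \frac{211936}{9}$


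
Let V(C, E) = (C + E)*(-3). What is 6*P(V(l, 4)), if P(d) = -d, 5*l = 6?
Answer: 468/5 ≈ 93.600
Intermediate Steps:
l = 6/5 (l = (1/5)*6 = 6/5 ≈ 1.2000)
V(C, E) = -3*C - 3*E
6*P(V(l, 4)) = 6*(-(-3*6/5 - 3*4)) = 6*(-(-18/5 - 12)) = 6*(-1*(-78/5)) = 6*(78/5) = 468/5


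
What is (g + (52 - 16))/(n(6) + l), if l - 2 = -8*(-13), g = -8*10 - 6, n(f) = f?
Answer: -25/56 ≈ -0.44643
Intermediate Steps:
g = -86 (g = -80 - 6 = -86)
l = 106 (l = 2 - 8*(-13) = 2 + 104 = 106)
(g + (52 - 16))/(n(6) + l) = (-86 + (52 - 16))/(6 + 106) = (-86 + 36)/112 = -50*1/112 = -25/56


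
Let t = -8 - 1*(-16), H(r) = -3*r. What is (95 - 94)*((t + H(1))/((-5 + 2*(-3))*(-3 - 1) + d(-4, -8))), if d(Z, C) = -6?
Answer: 5/38 ≈ 0.13158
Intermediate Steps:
t = 8 (t = -8 + 16 = 8)
(95 - 94)*((t + H(1))/((-5 + 2*(-3))*(-3 - 1) + d(-4, -8))) = (95 - 94)*((8 - 3*1)/((-5 + 2*(-3))*(-3 - 1) - 6)) = 1*((8 - 3)/((-5 - 6)*(-4) - 6)) = 1*(5/(-11*(-4) - 6)) = 1*(5/(44 - 6)) = 1*(5/38) = 5/38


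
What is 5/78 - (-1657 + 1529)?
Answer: 9989/78 ≈ 128.06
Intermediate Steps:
5/78 - (-1657 + 1529) = (1/78)*5 - 1*(-128) = 5/78 + 128 = 9989/78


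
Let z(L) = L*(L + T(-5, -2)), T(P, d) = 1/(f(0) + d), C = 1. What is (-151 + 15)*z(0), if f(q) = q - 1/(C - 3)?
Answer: 0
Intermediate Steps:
f(q) = ½ + q (f(q) = q - 1/(1 - 3) = q - 1/(-2) = q - 1*(-½) = q + ½ = ½ + q)
T(P, d) = 1/(½ + d) (T(P, d) = 1/((½ + 0) + d) = 1/(½ + d))
z(L) = L*(-⅔ + L) (z(L) = L*(L + 2/(1 + 2*(-2))) = L*(L + 2/(1 - 4)) = L*(L + 2/(-3)) = L*(L + 2*(-⅓)) = L*(L - ⅔) = L*(-⅔ + L))
(-151 + 15)*z(0) = (-151 + 15)*((⅓)*0*(-2 + 3*0)) = -136*0*(-2 + 0)/3 = -136*0*(-2)/3 = -136*0 = 0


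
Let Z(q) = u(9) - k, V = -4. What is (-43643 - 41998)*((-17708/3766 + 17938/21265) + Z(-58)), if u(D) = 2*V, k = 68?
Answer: 273853769747316/40041995 ≈ 6.8392e+6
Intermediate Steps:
u(D) = -8 (u(D) = 2*(-4) = -8)
Z(q) = -76 (Z(q) = -8 - 1*68 = -8 - 68 = -76)
(-43643 - 41998)*((-17708/3766 + 17938/21265) + Z(-58)) = (-43643 - 41998)*((-17708/3766 + 17938/21265) - 76) = -85641*((-17708*1/3766 + 17938*(1/21265)) - 76) = -85641*((-8854/1883 + 17938/21265) - 76) = -85641*(-154503056/40041995 - 76) = -85641*(-3197694676/40041995) = 273853769747316/40041995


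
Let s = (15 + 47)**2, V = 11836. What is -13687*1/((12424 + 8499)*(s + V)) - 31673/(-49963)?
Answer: 10390360883139/16391493312320 ≈ 0.63389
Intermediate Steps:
s = 3844 (s = 62**2 = 3844)
-13687*1/((12424 + 8499)*(s + V)) - 31673/(-49963) = -13687*1/((3844 + 11836)*(12424 + 8499)) - 31673/(-49963) = -13687/(20923*15680) - 31673*(-1/49963) = -13687/328072640 + 31673/49963 = 10390360883139/16391493312320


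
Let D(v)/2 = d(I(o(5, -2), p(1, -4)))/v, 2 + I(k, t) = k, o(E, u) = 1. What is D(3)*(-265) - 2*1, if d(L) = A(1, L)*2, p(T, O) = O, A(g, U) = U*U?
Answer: -1066/3 ≈ -355.33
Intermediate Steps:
A(g, U) = U**2
I(k, t) = -2 + k
d(L) = 2*L**2 (d(L) = L**2*2 = 2*L**2)
D(v) = 4/v (D(v) = 2*((2*(-2 + 1)**2)/v) = 2*((2*(-1)**2)/v) = 2*((2*1)/v) = 2*(2/v) = 4/v)
D(3)*(-265) - 2*1 = (4/3)*(-265) - 2*1 = (4*(1/3))*(-265) - 2 = (4/3)*(-265) - 2 = -1060/3 - 2 = -1066/3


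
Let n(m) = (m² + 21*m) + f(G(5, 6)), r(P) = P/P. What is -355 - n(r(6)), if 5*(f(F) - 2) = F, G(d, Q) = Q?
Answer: -1901/5 ≈ -380.20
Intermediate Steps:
r(P) = 1
f(F) = 2 + F/5
n(m) = 16/5 + m² + 21*m (n(m) = (m² + 21*m) + (2 + (⅕)*6) = (m² + 21*m) + (2 + 6/5) = (m² + 21*m) + 16/5 = 16/5 + m² + 21*m)
-355 - n(r(6)) = -355 - (16/5 + 1² + 21*1) = -355 - (16/5 + 1 + 21) = -355 - 1*126/5 = -355 - 126/5 = -1901/5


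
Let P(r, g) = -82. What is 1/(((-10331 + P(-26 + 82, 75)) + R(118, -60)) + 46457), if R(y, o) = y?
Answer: 1/36162 ≈ 2.7653e-5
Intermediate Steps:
1/(((-10331 + P(-26 + 82, 75)) + R(118, -60)) + 46457) = 1/(((-10331 - 82) + 118) + 46457) = 1/((-10413 + 118) + 46457) = 1/(-10295 + 46457) = 1/36162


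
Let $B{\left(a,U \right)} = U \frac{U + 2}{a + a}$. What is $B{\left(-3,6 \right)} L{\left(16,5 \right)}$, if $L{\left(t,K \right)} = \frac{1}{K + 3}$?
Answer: $-1$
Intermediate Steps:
$L{\left(t,K \right)} = \frac{1}{3 + K}$
$B{\left(a,U \right)} = \frac{U \left(2 + U\right)}{2 a}$ ($B{\left(a,U \right)} = U \frac{2 + U}{2 a} = \frac{U \left(2 + U\right)}{2 a}$)
$B{\left(-3,6 \right)} L{\left(16,5 \right)} = \frac{\frac{1}{2} \cdot 6 \frac{1}{-3} \left(2 + 6\right)}{3 + 5} = \frac{\frac{1}{2} \cdot 6 \left(- \frac{1}{3}\right) 8}{8} = \left(-8\right) \frac{1}{8} = -1$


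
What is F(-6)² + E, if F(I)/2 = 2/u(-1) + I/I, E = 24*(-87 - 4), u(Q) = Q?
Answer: -2180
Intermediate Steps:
E = -2184 (E = 24*(-91) = -2184)
F(I) = -2 (F(I) = 2*(2/(-1) + I/I) = 2*(2*(-1) + 1) = 2*(-2 + 1) = 2*(-1) = -2)
F(-6)² + E = (-2)² - 2184 = 4 - 2184 = -2180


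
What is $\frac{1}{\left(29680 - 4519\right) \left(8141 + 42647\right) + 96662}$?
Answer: $\frac{1}{1277973530} \approx 7.8249 \cdot 10^{-10}$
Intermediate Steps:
$\frac{1}{\left(29680 - 4519\right) \left(8141 + 42647\right) + 96662} = \frac{1}{25161 \cdot 50788 + 96662} = \frac{1}{1277876868 + 96662} = \frac{1}{1277973530}$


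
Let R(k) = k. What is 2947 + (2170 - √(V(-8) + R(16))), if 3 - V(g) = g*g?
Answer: 5117 - 3*I*√5 ≈ 5117.0 - 6.7082*I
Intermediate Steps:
V(g) = 3 - g² (V(g) = 3 - g*g = 3 - g²)
2947 + (2170 - √(V(-8) + R(16))) = 2947 + (2170 - √((3 - 1*(-8)²) + 16)) = 2947 + (2170 - √((3 - 1*64) + 16)) = 2947 + (2170 - √((3 - 64) + 16)) = 2947 + (2170 - √(-61 + 16)) = 2947 + (2170 - √(-45)) = 2947 + (2170 - 3*I*√5) = 5117 - 3*I*√5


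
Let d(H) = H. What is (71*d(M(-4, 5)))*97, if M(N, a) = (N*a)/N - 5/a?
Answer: 27548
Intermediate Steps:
M(N, a) = a - 5/a
(71*d(M(-4, 5)))*97 = (71*(5 - 5/5))*97 = (71*(5 - 5*1/5))*97 = (71*(5 - 1))*97 = (71*4)*97 = 284*97 = 27548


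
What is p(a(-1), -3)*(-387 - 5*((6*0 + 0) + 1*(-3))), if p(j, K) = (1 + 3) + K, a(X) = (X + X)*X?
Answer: -372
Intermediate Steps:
a(X) = 2*X**2 (a(X) = (2*X)*X = 2*X**2)
p(j, K) = 4 + K
p(a(-1), -3)*(-387 - 5*((6*0 + 0) + 1*(-3))) = (4 - 3)*(-387 - 5*((6*0 + 0) + 1*(-3))) = 1*(-387 - 5*((0 + 0) - 3)) = 1*(-387 - 5*(0 - 3)) = 1*(-387 - 5*(-3)) = 1*(-387 + 15) = 1*(-372) = -372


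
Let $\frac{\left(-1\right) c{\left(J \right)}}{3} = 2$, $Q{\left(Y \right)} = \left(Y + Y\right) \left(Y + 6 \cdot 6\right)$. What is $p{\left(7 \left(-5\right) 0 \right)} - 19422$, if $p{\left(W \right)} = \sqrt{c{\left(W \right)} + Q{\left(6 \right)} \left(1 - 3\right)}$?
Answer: $-19422 + 13 i \sqrt{6} \approx -19422.0 + 31.843 i$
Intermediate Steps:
$Q{\left(Y \right)} = 2 Y \left(36 + Y\right)$ ($Q{\left(Y \right)} = 2 Y \left(Y + 36\right) = 2 Y \left(36 + Y\right)$)
$c{\left(J \right)} = -6$ ($c{\left(J \right)} = \left(-3\right) 2 = -6$)
$p{\left(W \right)} = 13 i \sqrt{6}$ ($p{\left(W \right)} = \sqrt{-6 + 2 \cdot 6 \left(36 + 6\right) \left(1 - 3\right)} = \sqrt{-6 + 2 \cdot 6 \cdot 42 \left(-2\right)} = \sqrt{-6 + 504 \left(-2\right)} = \sqrt{-6 - 1008} = \sqrt{-1014} = 13 i \sqrt{6}$)
$p{\left(7 \left(-5\right) 0 \right)} - 19422 = 13 i \sqrt{6} - 19422 = -19422 + 13 i \sqrt{6}$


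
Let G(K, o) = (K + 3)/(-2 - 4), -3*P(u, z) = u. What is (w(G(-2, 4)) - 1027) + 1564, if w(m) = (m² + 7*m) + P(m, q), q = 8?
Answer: 6431/12 ≈ 535.92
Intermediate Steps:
P(u, z) = -u/3
G(K, o) = -½ - K/6 (G(K, o) = (3 + K)/(-6) = (3 + K)*(-⅙) = -½ - K/6)
w(m) = m² + 20*m/3 (w(m) = (m² + 7*m) - m/3 = m² + 20*m/3)
(w(G(-2, 4)) - 1027) + 1564 = ((-½ - ⅙*(-2))*(20 + 3*(-½ - ⅙*(-2)))/3 - 1027) + 1564 = ((-½ + ⅓)*(20 + 3*(-½ + ⅓))/3 - 1027) + 1564 = ((⅓)*(-⅙)*(20 + 3*(-⅙)) - 1027) + 1564 = ((⅓)*(-⅙)*(20 - ½) - 1027) + 1564 = ((⅓)*(-⅙)*(39/2) - 1027) + 1564 = (-13/12 - 1027) + 1564 = -12337/12 + 1564 = 6431/12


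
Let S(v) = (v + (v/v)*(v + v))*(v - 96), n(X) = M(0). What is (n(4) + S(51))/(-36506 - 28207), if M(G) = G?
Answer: 2295/21571 ≈ 0.10639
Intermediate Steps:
n(X) = 0
S(v) = 3*v*(-96 + v) (S(v) = (v + 1*(2*v))*(-96 + v) = (v + 2*v)*(-96 + v) = (3*v)*(-96 + v) = 3*v*(-96 + v))
(n(4) + S(51))/(-36506 - 28207) = (0 + 3*51*(-96 + 51))/(-36506 - 28207) = (0 + 3*51*(-45))/(-64713) = (0 - 6885)*(-1/64713) = -6885*(-1/64713) = 2295/21571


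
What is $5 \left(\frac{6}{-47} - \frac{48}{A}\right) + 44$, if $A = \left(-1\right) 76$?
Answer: $\frac{41542}{893} \approx 46.52$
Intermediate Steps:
$A = -76$
$5 \left(\frac{6}{-47} - \frac{48}{A}\right) + 44 = 5 \left(\frac{6}{-47} - \frac{48}{-76}\right) + 44 = 5 \left(6 \left(- \frac{1}{47}\right) - - \frac{12}{19}\right) + 44 = 5 \left(- \frac{6}{47} + \frac{12}{19}\right) + 44 = 5 \cdot \frac{450}{893} + 44 = \frac{2250}{893} + 44 = \frac{41542}{893}$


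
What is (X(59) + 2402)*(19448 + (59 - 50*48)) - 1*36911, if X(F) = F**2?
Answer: 100603570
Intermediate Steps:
(X(59) + 2402)*(19448 + (59 - 50*48)) - 1*36911 = (59**2 + 2402)*(19448 + (59 - 50*48)) - 1*36911 = (3481 + 2402)*(19448 + (59 - 2400)) - 36911 = 5883*(19448 - 2341) - 36911 = 5883*17107 - 36911 = 100640481 - 36911 = 100603570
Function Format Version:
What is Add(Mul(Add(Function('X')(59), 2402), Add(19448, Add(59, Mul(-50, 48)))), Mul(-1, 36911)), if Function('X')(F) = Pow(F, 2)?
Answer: 100603570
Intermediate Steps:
Add(Mul(Add(Function('X')(59), 2402), Add(19448, Add(59, Mul(-50, 48)))), Mul(-1, 36911)) = Add(Mul(Add(Pow(59, 2), 2402), Add(19448, Add(59, Mul(-50, 48)))), Mul(-1, 36911)) = Add(Mul(Add(3481, 2402), Add(19448, Add(59, -2400))), -36911) = Add(Mul(5883, Add(19448, -2341)), -36911) = Add(Mul(5883, 17107), -36911) = Add(100640481, -36911) = 100603570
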